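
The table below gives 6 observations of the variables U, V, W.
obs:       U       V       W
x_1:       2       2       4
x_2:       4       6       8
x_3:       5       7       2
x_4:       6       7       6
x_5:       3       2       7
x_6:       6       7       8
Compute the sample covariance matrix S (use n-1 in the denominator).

Step 1 — column means:
  mean(U) = (2 + 4 + 5 + 6 + 3 + 6) / 6 = 26/6 = 4.3333
  mean(V) = (2 + 6 + 7 + 7 + 2 + 7) / 6 = 31/6 = 5.1667
  mean(W) = (4 + 8 + 2 + 6 + 7 + 8) / 6 = 35/6 = 5.8333

Step 2 — sample covariance S[i,j] = (1/(n-1)) · Σ_k (x_{k,i} - mean_i) · (x_{k,j} - mean_j), with n-1 = 5.
  S[U,U] = ((-2.3333)·(-2.3333) + (-0.3333)·(-0.3333) + (0.6667)·(0.6667) + (1.6667)·(1.6667) + (-1.3333)·(-1.3333) + (1.6667)·(1.6667)) / 5 = 13.3333/5 = 2.6667
  S[U,V] = ((-2.3333)·(-3.1667) + (-0.3333)·(0.8333) + (0.6667)·(1.8333) + (1.6667)·(1.8333) + (-1.3333)·(-3.1667) + (1.6667)·(1.8333)) / 5 = 18.6667/5 = 3.7333
  S[U,W] = ((-2.3333)·(-1.8333) + (-0.3333)·(2.1667) + (0.6667)·(-3.8333) + (1.6667)·(0.1667) + (-1.3333)·(1.1667) + (1.6667)·(2.1667)) / 5 = 3.3333/5 = 0.6667
  S[V,V] = ((-3.1667)·(-3.1667) + (0.8333)·(0.8333) + (1.8333)·(1.8333) + (1.8333)·(1.8333) + (-3.1667)·(-3.1667) + (1.8333)·(1.8333)) / 5 = 30.8333/5 = 6.1667
  S[V,W] = ((-3.1667)·(-1.8333) + (0.8333)·(2.1667) + (1.8333)·(-3.8333) + (1.8333)·(0.1667) + (-3.1667)·(1.1667) + (1.8333)·(2.1667)) / 5 = 1.1667/5 = 0.2333
  S[W,W] = ((-1.8333)·(-1.8333) + (2.1667)·(2.1667) + (-3.8333)·(-3.8333) + (0.1667)·(0.1667) + (1.1667)·(1.1667) + (2.1667)·(2.1667)) / 5 = 28.8333/5 = 5.7667

S is symmetric (S[j,i] = S[i,j]). Assembling:

S = [[2.6667, 3.7333, 0.6667],
 [3.7333, 6.1667, 0.2333],
 [0.6667, 0.2333, 5.7667]]


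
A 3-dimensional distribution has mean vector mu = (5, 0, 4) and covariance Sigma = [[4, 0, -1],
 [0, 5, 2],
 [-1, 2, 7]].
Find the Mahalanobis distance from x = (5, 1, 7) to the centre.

Step 1 — centre the observation: (x - mu) = (0, 1, 3).

Step 2 — invert Sigma (cofactor / det for 3×3, or solve directly):
  Sigma^{-1} = [[0.2605, -0.0168, 0.042],
 [-0.0168, 0.2269, -0.0672],
 [0.042, -0.0672, 0.1681]].

Step 3 — form the quadratic (x - mu)^T · Sigma^{-1} · (x - mu):
  Sigma^{-1} · (x - mu) = (0.1092, 0.0252, 0.437).
  (x - mu)^T · [Sigma^{-1} · (x - mu)] = (0)·(0.1092) + (1)·(0.0252) + (3)·(0.437) = 1.3361.

Step 4 — take square root: d = √(1.3361) ≈ 1.1559.

d(x, mu) = √(1.3361) ≈ 1.1559


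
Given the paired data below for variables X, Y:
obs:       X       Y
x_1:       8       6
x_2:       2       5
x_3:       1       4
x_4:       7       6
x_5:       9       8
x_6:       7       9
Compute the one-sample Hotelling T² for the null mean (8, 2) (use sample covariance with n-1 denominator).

Step 1 — sample mean vector:
  mean(X) = (8 + 2 + 1 + 7 + 9 + 7) / 6 = 34/6 = 5.6667
  mean(Y) = (6 + 5 + 4 + 6 + 8 + 9) / 6 = 38/6 = 6.3333
  x̄ = (5.6667, 6.3333),  deviation x̄ - mu_0 = (5.6667, 6.3333) - (8, 2) = (-2.3333, 4.3333).

Step 2 — sample covariance matrix, S[i,j] = (1/(n-1)) · Σ_k (x_{k,i} - mean_i) · (x_{k,j} - mean_j), divisor n-1 = 5:
  S[X,X] = ((2.3333)·(2.3333) + (-3.6667)·(-3.6667) + (-4.6667)·(-4.6667) + (1.3333)·(1.3333) + (3.3333)·(3.3333) + (1.3333)·(1.3333)) / 5 = 55.3333/5 = 11.0667
  S[X,Y] = ((2.3333)·(-0.3333) + (-3.6667)·(-1.3333) + (-4.6667)·(-2.3333) + (1.3333)·(-0.3333) + (3.3333)·(1.6667) + (1.3333)·(2.6667)) / 5 = 23.6667/5 = 4.7333
  S[Y,Y] = ((-0.3333)·(-0.3333) + (-1.3333)·(-1.3333) + (-2.3333)·(-2.3333) + (-0.3333)·(-0.3333) + (1.6667)·(1.6667) + (2.6667)·(2.6667)) / 5 = 17.3333/5 = 3.4667
  S = [[11.0667, 4.7333],
 [4.7333, 3.4667]].

Step 3 — invert S. det(S) = 11.0667·3.4667 - (4.7333)² = 15.96.
  S^{-1} = (1/det) · [[d, -b], [-b, a]] = [[0.2172, -0.2966],
 [-0.2966, 0.6934]].

Step 4 — quadratic form (x̄ - mu_0)^T · S^{-1} · (x̄ - mu_0):
  S^{-1} · (x̄ - mu_0) = (-1.792, 3.6967),
  (x̄ - mu_0)^T · [...] = (-2.3333)·(-1.792) + (4.3333)·(3.6967) = 20.2005.

Step 5 — scale by n: T² = 6 · 20.2005 = 121.203.

T² ≈ 121.203


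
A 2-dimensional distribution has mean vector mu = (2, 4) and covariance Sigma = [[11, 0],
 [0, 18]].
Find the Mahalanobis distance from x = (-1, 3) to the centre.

Step 1 — centre the observation: (x - mu) = (-3, -1).

Step 2 — invert Sigma. det(Sigma) = 11·18 - (0)² = 198.
  Sigma^{-1} = (1/det) · [[d, -b], [-b, a]] = [[0.0909, 0],
 [0, 0.0556]].

Step 3 — form the quadratic (x - mu)^T · Sigma^{-1} · (x - mu):
  Sigma^{-1} · (x - mu) = (-0.2727, -0.0556).
  (x - mu)^T · [Sigma^{-1} · (x - mu)] = (-3)·(-0.2727) + (-1)·(-0.0556) = 0.8737.

Step 4 — take square root: d = √(0.8737) ≈ 0.9347.

d(x, mu) = √(0.8737) ≈ 0.9347


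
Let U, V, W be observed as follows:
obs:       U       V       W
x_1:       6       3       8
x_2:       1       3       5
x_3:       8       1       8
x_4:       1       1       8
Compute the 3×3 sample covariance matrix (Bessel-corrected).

Step 1 — column means:
  mean(U) = (6 + 1 + 8 + 1) / 4 = 16/4 = 4
  mean(V) = (3 + 3 + 1 + 1) / 4 = 8/4 = 2
  mean(W) = (8 + 5 + 8 + 8) / 4 = 29/4 = 7.25

Step 2 — sample covariance S[i,j] = (1/(n-1)) · Σ_k (x_{k,i} - mean_i) · (x_{k,j} - mean_j), with n-1 = 3.
  S[U,U] = ((2)·(2) + (-3)·(-3) + (4)·(4) + (-3)·(-3)) / 3 = 38/3 = 12.6667
  S[U,V] = ((2)·(1) + (-3)·(1) + (4)·(-1) + (-3)·(-1)) / 3 = -2/3 = -0.6667
  S[U,W] = ((2)·(0.75) + (-3)·(-2.25) + (4)·(0.75) + (-3)·(0.75)) / 3 = 9/3 = 3
  S[V,V] = ((1)·(1) + (1)·(1) + (-1)·(-1) + (-1)·(-1)) / 3 = 4/3 = 1.3333
  S[V,W] = ((1)·(0.75) + (1)·(-2.25) + (-1)·(0.75) + (-1)·(0.75)) / 3 = -3/3 = -1
  S[W,W] = ((0.75)·(0.75) + (-2.25)·(-2.25) + (0.75)·(0.75) + (0.75)·(0.75)) / 3 = 6.75/3 = 2.25

S is symmetric (S[j,i] = S[i,j]). Assembling:

S = [[12.6667, -0.6667, 3],
 [-0.6667, 1.3333, -1],
 [3, -1, 2.25]]


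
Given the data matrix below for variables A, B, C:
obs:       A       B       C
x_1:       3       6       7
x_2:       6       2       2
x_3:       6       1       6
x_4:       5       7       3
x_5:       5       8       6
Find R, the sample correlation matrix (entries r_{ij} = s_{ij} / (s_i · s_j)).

Step 1 — column means:
  mean(A) = (3 + 6 + 6 + 5 + 5) / 5 = 25/5 = 5
  mean(B) = (6 + 2 + 1 + 7 + 8) / 5 = 24/5 = 4.8
  mean(C) = (7 + 2 + 6 + 3 + 6) / 5 = 24/5 = 4.8

Step 2 — sample variances and covariances s[i,j] = (1/(n-1)) · Σ_k (x_{k,i} - mean_i) · (x_{k,j} - mean_j), with n-1 = 4:
  s[A,A] = ((-2)·(-2) + (1)·(1) + (1)·(1) + (0)·(0) + (0)·(0)) / 4 = 6/4 = 1.5
  s[A,B] = ((-2)·(1.2) + (1)·(-2.8) + (1)·(-3.8) + (0)·(2.2) + (0)·(3.2)) / 4 = -9/4 = -2.25
  s[A,C] = ((-2)·(2.2) + (1)·(-2.8) + (1)·(1.2) + (0)·(-1.8) + (0)·(1.2)) / 4 = -6/4 = -1.5
  s[B,B] = ((1.2)·(1.2) + (-2.8)·(-2.8) + (-3.8)·(-3.8) + (2.2)·(2.2) + (3.2)·(3.2)) / 4 = 38.8/4 = 9.7
  s[B,C] = ((1.2)·(2.2) + (-2.8)·(-2.8) + (-3.8)·(1.2) + (2.2)·(-1.8) + (3.2)·(1.2)) / 4 = 5.8/4 = 1.45
  s[C,C] = ((2.2)·(2.2) + (-2.8)·(-2.8) + (1.2)·(1.2) + (-1.8)·(-1.8) + (1.2)·(1.2)) / 4 = 18.8/4 = 4.7
  Sample standard deviations s_i = √(s[i,i]):
  s(A) = √(1.5) = 1.2247
  s(B) = √(9.7) = 3.1145
  s(C) = √(4.7) = 2.1679

Step 3 — r_{ij} = s_{ij} / (s_i · s_j):
  r[A,A] = 1 (diagonal).
  r[A,B] = -2.25 / (1.2247 · 3.1145) = -2.25 / 3.8144 = -0.5899
  r[A,C] = -1.5 / (1.2247 · 2.1679) = -1.5 / 2.6552 = -0.5649
  r[B,B] = 1 (diagonal).
  r[B,C] = 1.45 / (3.1145 · 2.1679) = 1.45 / 6.752 = 0.2148
  r[C,C] = 1 (diagonal).

R is symmetric with unit diagonal. Assembling:

R = [[1, -0.5899, -0.5649],
 [-0.5899, 1, 0.2148],
 [-0.5649, 0.2148, 1]]


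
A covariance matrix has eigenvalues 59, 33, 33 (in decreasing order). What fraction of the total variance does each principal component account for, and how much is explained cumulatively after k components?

Step 1 — total variance = trace(Sigma) = Σ λ_i = 59 + 33 + 33 = 125.

Step 2 — fraction explained by component i = λ_i / Σ λ:
  PC1: 59/125 = 0.472
  PC2: 33/125 = 0.264
  PC3: 33/125 = 0.264

Step 3 — cumulative fraction after k components = (λ_1 + ... + λ_k) / Σ λ:
  k = 1: 59/125 = 0.472
  k = 2: (59 + 33)/125 = 92/125 = 0.736
  k = 3: (59 + 33 + 33)/125 = 125/125 = 1

Summary (fraction, with percent):

explained: PC1 0.472 (47.2%), PC2 0.264 (26.4%), PC3 0.264 (26.4%);  cumulative: 0.472, 0.736, 1


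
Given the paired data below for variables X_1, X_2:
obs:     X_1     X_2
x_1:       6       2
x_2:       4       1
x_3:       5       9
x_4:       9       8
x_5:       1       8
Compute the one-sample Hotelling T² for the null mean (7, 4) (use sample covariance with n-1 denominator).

Step 1 — sample mean vector:
  mean(X_1) = (6 + 4 + 5 + 9 + 1) / 5 = 25/5 = 5
  mean(X_2) = (2 + 1 + 9 + 8 + 8) / 5 = 28/5 = 5.6
  x̄ = (5, 5.6),  deviation x̄ - mu_0 = (5, 5.6) - (7, 4) = (-2, 1.6).

Step 2 — sample covariance matrix, S[i,j] = (1/(n-1)) · Σ_k (x_{k,i} - mean_i) · (x_{k,j} - mean_j), divisor n-1 = 4:
  S[X_1,X_1] = ((1)·(1) + (-1)·(-1) + (0)·(0) + (4)·(4) + (-4)·(-4)) / 4 = 34/4 = 8.5
  S[X_1,X_2] = ((1)·(-3.6) + (-1)·(-4.6) + (0)·(3.4) + (4)·(2.4) + (-4)·(2.4)) / 4 = 1/4 = 0.25
  S[X_2,X_2] = ((-3.6)·(-3.6) + (-4.6)·(-4.6) + (3.4)·(3.4) + (2.4)·(2.4) + (2.4)·(2.4)) / 4 = 57.2/4 = 14.3
  S = [[8.5, 0.25],
 [0.25, 14.3]].

Step 3 — invert S. det(S) = 8.5·14.3 - (0.25)² = 121.4875.
  S^{-1} = (1/det) · [[d, -b], [-b, a]] = [[0.1177, -0.0021],
 [-0.0021, 0.07]].

Step 4 — quadratic form (x̄ - mu_0)^T · S^{-1} · (x̄ - mu_0):
  S^{-1} · (x̄ - mu_0) = (-0.2387, 0.1161),
  (x̄ - mu_0)^T · [...] = (-2)·(-0.2387) + (1.6)·(0.1161) = 0.6631.

Step 5 — scale by n: T² = 5 · 0.6631 = 3.3156.

T² ≈ 3.3156


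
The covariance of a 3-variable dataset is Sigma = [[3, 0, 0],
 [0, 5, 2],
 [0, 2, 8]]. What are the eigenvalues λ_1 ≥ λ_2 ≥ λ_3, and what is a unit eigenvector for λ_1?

Step 1 — characteristic polynomial p(λ) = det(λI - Sigma) = λ³ - tr·λ² + c_1·λ - det, where tr = trace, c_1 = sum of the principal 2×2 minors, det = det(Sigma):
  tr = 3 + 5 + 8 = 16,
  c_1 = (3·5 - (0)²) + (3·8 - (0)²) + (5·8 - (2)²) = 15 + 24 + 36 = 75,
  det = 3·(5·8 - (2)²) - (0)·((0)·8 - (2)·(0)) + (0)·((0)·(2) - 5·(0)) = 3·(36) - (0)·(0) + (0)·(0) = 108.
  So p(λ) = λ³ - 16λ² + 75λ - 108.
Step 2 — look for an integer root (rational root theorem: any rational root is an integer divisor of 108). Testing λ = 3:
  p(3) = 27 - 144 + 225 - 108 = 0  ✓
  Dividing out (λ - 3): p(λ) = (λ - 3)(λ² - 13λ + 36).
Step 3 — remaining eigenvalues from the quadratic λ² - 13λ + 36 = 0:
  Δ = 13² - 4·36 = 169 - 144 = 25,  λ = (13 ± √25)/2 = (13 ± 5)/2 = 9 or 4.
  Sorted: λ_1 = 9,  λ_2 = 4,  λ_3 = 3  (check: sum = 16 = tr ✓).

Step 4 — unit eigenvector for λ_1 = 9: v spans the null space of (Sigma - λ_1 I), whose rows are
  r_1 = (-6, 0, 0),  r_2 = (0, -4, 2),  r_3 = (0, 2, -1).
  v is orthogonal to every row, so take v ∝ r_1 × r_2 = ((0)·(2) - (0)·(-4), (0)·(0) - (-6)·(2), (-6)·(-4) - (0)·(0)) = (0, 12, 24).
  Rescale (divide by 12): u = (0, 1, 2).
  ||u|| = √((0)² + (1)² + (2)²) = √(5) ≈ 2.2361,  v_1 = u/||u|| ≈ (0, 0.4472, 0.8944) (||v_1|| = 1).

λ_1 = 9,  λ_2 = 4,  λ_3 = 3;  v_1 ≈ (0, 0.4472, 0.8944)


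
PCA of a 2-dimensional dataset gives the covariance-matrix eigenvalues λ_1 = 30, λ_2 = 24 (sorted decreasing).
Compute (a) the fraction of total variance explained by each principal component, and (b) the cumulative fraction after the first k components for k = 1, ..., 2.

Step 1 — total variance = trace(Sigma) = Σ λ_i = 30 + 24 = 54.

Step 2 — fraction explained by component i = λ_i / Σ λ:
  PC1: 30/54 = 0.5556
  PC2: 24/54 = 0.4444

Step 3 — cumulative fraction after k components = (λ_1 + ... + λ_k) / Σ λ:
  k = 1: 30/54 = 0.5556
  k = 2: (30 + 24)/54 = 54/54 = 1

Summary (fraction, with percent):

explained: PC1 0.5556 (55.56%), PC2 0.4444 (44.44%);  cumulative: 0.5556, 1


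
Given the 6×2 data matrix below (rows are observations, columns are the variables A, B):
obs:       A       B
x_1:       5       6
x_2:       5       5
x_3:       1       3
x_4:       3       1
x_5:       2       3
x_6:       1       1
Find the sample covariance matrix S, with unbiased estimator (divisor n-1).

Step 1 — column means:
  mean(A) = (5 + 5 + 1 + 3 + 2 + 1) / 6 = 17/6 = 2.8333
  mean(B) = (6 + 5 + 3 + 1 + 3 + 1) / 6 = 19/6 = 3.1667

Step 2 — sample covariance S[i,j] = (1/(n-1)) · Σ_k (x_{k,i} - mean_i) · (x_{k,j} - mean_j), with n-1 = 5.
  S[A,A] = ((2.1667)·(2.1667) + (2.1667)·(2.1667) + (-1.8333)·(-1.8333) + (0.1667)·(0.1667) + (-0.8333)·(-0.8333) + (-1.8333)·(-1.8333)) / 5 = 16.8333/5 = 3.3667
  S[A,B] = ((2.1667)·(2.8333) + (2.1667)·(1.8333) + (-1.8333)·(-0.1667) + (0.1667)·(-2.1667) + (-0.8333)·(-0.1667) + (-1.8333)·(-2.1667)) / 5 = 14.1667/5 = 2.8333
  S[B,B] = ((2.8333)·(2.8333) + (1.8333)·(1.8333) + (-0.1667)·(-0.1667) + (-2.1667)·(-2.1667) + (-0.1667)·(-0.1667) + (-2.1667)·(-2.1667)) / 5 = 20.8333/5 = 4.1667

S is symmetric (S[j,i] = S[i,j]). Assembling:

S = [[3.3667, 2.8333],
 [2.8333, 4.1667]]


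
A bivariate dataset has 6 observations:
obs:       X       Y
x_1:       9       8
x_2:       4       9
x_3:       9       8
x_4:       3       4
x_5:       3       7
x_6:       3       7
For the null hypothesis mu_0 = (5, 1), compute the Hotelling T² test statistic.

Step 1 — sample mean vector:
  mean(X) = (9 + 4 + 9 + 3 + 3 + 3) / 6 = 31/6 = 5.1667
  mean(Y) = (8 + 9 + 8 + 4 + 7 + 7) / 6 = 43/6 = 7.1667
  x̄ = (5.1667, 7.1667),  deviation x̄ - mu_0 = (5.1667, 7.1667) - (5, 1) = (0.1667, 6.1667).

Step 2 — sample covariance matrix, S[i,j] = (1/(n-1)) · Σ_k (x_{k,i} - mean_i) · (x_{k,j} - mean_j), divisor n-1 = 5:
  S[X,X] = ((3.8333)·(3.8333) + (-1.1667)·(-1.1667) + (3.8333)·(3.8333) + (-2.1667)·(-2.1667) + (-2.1667)·(-2.1667) + (-2.1667)·(-2.1667)) / 5 = 44.8333/5 = 8.9667
  S[X,Y] = ((3.8333)·(0.8333) + (-1.1667)·(1.8333) + (3.8333)·(0.8333) + (-2.1667)·(-3.1667) + (-2.1667)·(-0.1667) + (-2.1667)·(-0.1667)) / 5 = 11.8333/5 = 2.3667
  S[Y,Y] = ((0.8333)·(0.8333) + (1.8333)·(1.8333) + (0.8333)·(0.8333) + (-3.1667)·(-3.1667) + (-0.1667)·(-0.1667) + (-0.1667)·(-0.1667)) / 5 = 14.8333/5 = 2.9667
  S = [[8.9667, 2.3667],
 [2.3667, 2.9667]].

Step 3 — invert S. det(S) = 8.9667·2.9667 - (2.3667)² = 21.
  S^{-1} = (1/det) · [[d, -b], [-b, a]] = [[0.1413, -0.1127],
 [-0.1127, 0.427]].

Step 4 — quadratic form (x̄ - mu_0)^T · S^{-1} · (x̄ - mu_0):
  S^{-1} · (x̄ - mu_0) = (-0.6714, 2.6143),
  (x̄ - mu_0)^T · [...] = (0.1667)·(-0.6714) + (6.1667)·(2.6143) = 16.0095.

Step 5 — scale by n: T² = 6 · 16.0095 = 96.0571.

T² ≈ 96.0571


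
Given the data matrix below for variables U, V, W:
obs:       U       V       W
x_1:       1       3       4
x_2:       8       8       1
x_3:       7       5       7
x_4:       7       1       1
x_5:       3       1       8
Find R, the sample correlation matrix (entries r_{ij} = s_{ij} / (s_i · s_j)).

Step 1 — column means:
  mean(U) = (1 + 8 + 7 + 7 + 3) / 5 = 26/5 = 5.2
  mean(V) = (3 + 8 + 5 + 1 + 1) / 5 = 18/5 = 3.6
  mean(W) = (4 + 1 + 7 + 1 + 8) / 5 = 21/5 = 4.2

Step 2 — sample variances and covariances s[i,j] = (1/(n-1)) · Σ_k (x_{k,i} - mean_i) · (x_{k,j} - mean_j), with n-1 = 4:
  s[U,U] = ((-4.2)·(-4.2) + (2.8)·(2.8) + (1.8)·(1.8) + (1.8)·(1.8) + (-2.2)·(-2.2)) / 4 = 36.8/4 = 9.2
  s[U,V] = ((-4.2)·(-0.6) + (2.8)·(4.4) + (1.8)·(1.4) + (1.8)·(-2.6) + (-2.2)·(-2.6)) / 4 = 18.4/4 = 4.6
  s[U,W] = ((-4.2)·(-0.2) + (2.8)·(-3.2) + (1.8)·(2.8) + (1.8)·(-3.2) + (-2.2)·(3.8)) / 4 = -17.2/4 = -4.3
  s[V,V] = ((-0.6)·(-0.6) + (4.4)·(4.4) + (1.4)·(1.4) + (-2.6)·(-2.6) + (-2.6)·(-2.6)) / 4 = 35.2/4 = 8.8
  s[V,W] = ((-0.6)·(-0.2) + (4.4)·(-3.2) + (1.4)·(2.8) + (-2.6)·(-3.2) + (-2.6)·(3.8)) / 4 = -11.6/4 = -2.9
  s[W,W] = ((-0.2)·(-0.2) + (-3.2)·(-3.2) + (2.8)·(2.8) + (-3.2)·(-3.2) + (3.8)·(3.8)) / 4 = 42.8/4 = 10.7
  Sample standard deviations s_i = √(s[i,i]):
  s(U) = √(9.2) = 3.0332
  s(V) = √(8.8) = 2.9665
  s(W) = √(10.7) = 3.2711

Step 3 — r_{ij} = s_{ij} / (s_i · s_j):
  r[U,U] = 1 (diagonal).
  r[U,V] = 4.6 / (3.0332 · 2.9665) = 4.6 / 8.9978 = 0.5112
  r[U,W] = -4.3 / (3.0332 · 3.2711) = -4.3 / 9.9217 = -0.4334
  r[V,V] = 1 (diagonal).
  r[V,W] = -2.9 / (2.9665 · 3.2711) = -2.9 / 9.7036 = -0.2989
  r[W,W] = 1 (diagonal).

R is symmetric with unit diagonal. Assembling:

R = [[1, 0.5112, -0.4334],
 [0.5112, 1, -0.2989],
 [-0.4334, -0.2989, 1]]


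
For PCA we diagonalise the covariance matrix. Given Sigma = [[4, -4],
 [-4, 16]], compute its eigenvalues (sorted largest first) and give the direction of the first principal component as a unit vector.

Step 1 — characteristic polynomial of 2×2 Sigma:
  det(Sigma - λI) = λ² - trace · λ + det = 0.
  trace = 4 + 16 = 20, det = 4·16 - (-4)² = 48.
Step 2 — discriminant:
  Δ = trace² - 4·det = 400 - 192 = 208.
Step 3 — eigenvalues:
  λ = (trace ± √Δ)/2 = (20 ± 14.4222)/2,
  λ_1 = 17.2111,  λ_2 = 2.7889.

Step 4 — unit eigenvector for λ_1: solve (Sigma - λ_1 I)v = 0. First row:
  (4 - 17.2111)·v_x + (-4)·v_y = 0, i.e. (-13.2111)·v_x + (-4)·v_y = 0,
  so v ∝ (b, λ_1 - a) = (-4, 13.2111); multiply by -1 so the first entry is positive: u = (4, -13.2111).
  ||u|| = √((4)² + (-13.2111)²) = √(190.5332) ≈ 13.8034,
  v_1 = u/||u|| ≈ (0.2898, -0.9571) (||v_1|| = 1).

λ_1 = 17.2111,  λ_2 = 2.7889;  v_1 ≈ (0.2898, -0.9571)


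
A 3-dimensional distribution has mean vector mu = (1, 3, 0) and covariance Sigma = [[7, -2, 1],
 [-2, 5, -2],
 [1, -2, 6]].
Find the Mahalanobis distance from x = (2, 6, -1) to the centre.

Step 1 — centre the observation: (x - mu) = (1, 3, -1).

Step 2 — invert Sigma (cofactor / det for 3×3, or solve directly):
  Sigma^{-1} = [[0.1615, 0.0621, -0.0062],
 [0.0621, 0.2547, 0.0745],
 [-0.0062, 0.0745, 0.1925]].

Step 3 — form the quadratic (x - mu)^T · Sigma^{-1} · (x - mu):
  Sigma^{-1} · (x - mu) = (0.354, 0.7516, 0.0248).
  (x - mu)^T · [Sigma^{-1} · (x - mu)] = (1)·(0.354) + (3)·(0.7516) + (-1)·(0.0248) = 2.5839.

Step 4 — take square root: d = √(2.5839) ≈ 1.6074.

d(x, mu) = √(2.5839) ≈ 1.6074


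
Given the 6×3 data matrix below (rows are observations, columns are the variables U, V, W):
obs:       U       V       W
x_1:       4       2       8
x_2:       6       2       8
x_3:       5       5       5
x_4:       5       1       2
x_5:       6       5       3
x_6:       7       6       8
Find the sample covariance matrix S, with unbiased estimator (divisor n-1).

Step 1 — column means:
  mean(U) = (4 + 6 + 5 + 5 + 6 + 7) / 6 = 33/6 = 5.5
  mean(V) = (2 + 2 + 5 + 1 + 5 + 6) / 6 = 21/6 = 3.5
  mean(W) = (8 + 8 + 5 + 2 + 3 + 8) / 6 = 34/6 = 5.6667

Step 2 — sample covariance S[i,j] = (1/(n-1)) · Σ_k (x_{k,i} - mean_i) · (x_{k,j} - mean_j), with n-1 = 5.
  S[U,U] = ((-1.5)·(-1.5) + (0.5)·(0.5) + (-0.5)·(-0.5) + (-0.5)·(-0.5) + (0.5)·(0.5) + (1.5)·(1.5)) / 5 = 5.5/5 = 1.1
  S[U,V] = ((-1.5)·(-1.5) + (0.5)·(-1.5) + (-0.5)·(1.5) + (-0.5)·(-2.5) + (0.5)·(1.5) + (1.5)·(2.5)) / 5 = 6.5/5 = 1.3
  S[U,W] = ((-1.5)·(2.3333) + (0.5)·(2.3333) + (-0.5)·(-0.6667) + (-0.5)·(-3.6667) + (0.5)·(-2.6667) + (1.5)·(2.3333)) / 5 = 2/5 = 0.4
  S[V,V] = ((-1.5)·(-1.5) + (-1.5)·(-1.5) + (1.5)·(1.5) + (-2.5)·(-2.5) + (1.5)·(1.5) + (2.5)·(2.5)) / 5 = 21.5/5 = 4.3
  S[V,W] = ((-1.5)·(2.3333) + (-1.5)·(2.3333) + (1.5)·(-0.6667) + (-2.5)·(-3.6667) + (1.5)·(-2.6667) + (2.5)·(2.3333)) / 5 = 3/5 = 0.6
  S[W,W] = ((2.3333)·(2.3333) + (2.3333)·(2.3333) + (-0.6667)·(-0.6667) + (-3.6667)·(-3.6667) + (-2.6667)·(-2.6667) + (2.3333)·(2.3333)) / 5 = 37.3333/5 = 7.4667

S is symmetric (S[j,i] = S[i,j]). Assembling:

S = [[1.1, 1.3, 0.4],
 [1.3, 4.3, 0.6],
 [0.4, 0.6, 7.4667]]


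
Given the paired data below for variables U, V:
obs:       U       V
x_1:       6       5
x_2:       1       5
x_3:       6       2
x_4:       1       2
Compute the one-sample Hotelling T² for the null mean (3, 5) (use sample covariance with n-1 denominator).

Step 1 — sample mean vector:
  mean(U) = (6 + 1 + 6 + 1) / 4 = 14/4 = 3.5
  mean(V) = (5 + 5 + 2 + 2) / 4 = 14/4 = 3.5
  x̄ = (3.5, 3.5),  deviation x̄ - mu_0 = (3.5, 3.5) - (3, 5) = (0.5, -1.5).

Step 2 — sample covariance matrix, S[i,j] = (1/(n-1)) · Σ_k (x_{k,i} - mean_i) · (x_{k,j} - mean_j), divisor n-1 = 3:
  S[U,U] = ((2.5)·(2.5) + (-2.5)·(-2.5) + (2.5)·(2.5) + (-2.5)·(-2.5)) / 3 = 25/3 = 8.3333
  S[U,V] = ((2.5)·(1.5) + (-2.5)·(1.5) + (2.5)·(-1.5) + (-2.5)·(-1.5)) / 3 = 0/3 = 0
  S[V,V] = ((1.5)·(1.5) + (1.5)·(1.5) + (-1.5)·(-1.5) + (-1.5)·(-1.5)) / 3 = 9/3 = 3
  S = [[8.3333, 0],
 [0, 3]].

Step 3 — invert S. det(S) = 8.3333·3 - (0)² = 25.
  S^{-1} = (1/det) · [[d, -b], [-b, a]] = [[0.12, 0],
 [0, 0.3333]].

Step 4 — quadratic form (x̄ - mu_0)^T · S^{-1} · (x̄ - mu_0):
  S^{-1} · (x̄ - mu_0) = (0.06, -0.5),
  (x̄ - mu_0)^T · [...] = (0.5)·(0.06) + (-1.5)·(-0.5) = 0.78.

Step 5 — scale by n: T² = 4 · 0.78 = 3.12.

T² ≈ 3.12


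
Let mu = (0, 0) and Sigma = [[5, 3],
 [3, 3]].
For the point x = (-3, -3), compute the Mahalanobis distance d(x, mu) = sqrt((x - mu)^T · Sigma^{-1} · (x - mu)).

Step 1 — centre the observation: (x - mu) = (-3, -3).

Step 2 — invert Sigma. det(Sigma) = 5·3 - (3)² = 6.
  Sigma^{-1} = (1/det) · [[d, -b], [-b, a]] = [[0.5, -0.5],
 [-0.5, 0.8333]].

Step 3 — form the quadratic (x - mu)^T · Sigma^{-1} · (x - mu):
  Sigma^{-1} · (x - mu) = (0, -1).
  (x - mu)^T · [Sigma^{-1} · (x - mu)] = (-3)·(0) + (-3)·(-1) = 3.

Step 4 — take square root: d = √(3) ≈ 1.7321.

d(x, mu) = √(3) ≈ 1.7321


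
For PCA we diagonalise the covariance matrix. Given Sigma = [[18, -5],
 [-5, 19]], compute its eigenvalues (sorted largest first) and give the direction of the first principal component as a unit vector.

Step 1 — characteristic polynomial of 2×2 Sigma:
  det(Sigma - λI) = λ² - trace · λ + det = 0.
  trace = 18 + 19 = 37, det = 18·19 - (-5)² = 317.
Step 2 — discriminant:
  Δ = trace² - 4·det = 1369 - 1268 = 101.
Step 3 — eigenvalues:
  λ = (trace ± √Δ)/2 = (37 ± 10.0499)/2,
  λ_1 = 23.5249,  λ_2 = 13.4751.

Step 4 — unit eigenvector for λ_1: solve (Sigma - λ_1 I)v = 0. First row:
  (18 - 23.5249)·v_x + (-5)·v_y = 0, i.e. (-5.5249)·v_x + (-5)·v_y = 0,
  so v ∝ (b, λ_1 - a) = (-5, 5.5249); multiply by -1 so the first entry is positive: u = (5, -5.5249).
  ||u|| = √((5)² + (-5.5249)²) = √(55.5249) ≈ 7.4515,
  v_1 = u/||u|| ≈ (0.671, -0.7415) (||v_1|| = 1).

λ_1 = 23.5249,  λ_2 = 13.4751;  v_1 ≈ (0.671, -0.7415)


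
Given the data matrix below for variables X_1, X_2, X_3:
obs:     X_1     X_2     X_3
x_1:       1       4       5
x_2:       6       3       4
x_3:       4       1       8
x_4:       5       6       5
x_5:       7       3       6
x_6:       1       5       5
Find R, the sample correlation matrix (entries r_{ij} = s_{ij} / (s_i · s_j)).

Step 1 — column means:
  mean(X_1) = (1 + 6 + 4 + 5 + 7 + 1) / 6 = 24/6 = 4
  mean(X_2) = (4 + 3 + 1 + 6 + 3 + 5) / 6 = 22/6 = 3.6667
  mean(X_3) = (5 + 4 + 8 + 5 + 6 + 5) / 6 = 33/6 = 5.5

Step 2 — sample variances and covariances s[i,j] = (1/(n-1)) · Σ_k (x_{k,i} - mean_i) · (x_{k,j} - mean_j), with n-1 = 5:
  s[X_1,X_1] = ((-3)·(-3) + (2)·(2) + (0)·(0) + (1)·(1) + (3)·(3) + (-3)·(-3)) / 5 = 32/5 = 6.4
  s[X_1,X_2] = ((-3)·(0.3333) + (2)·(-0.6667) + (0)·(-2.6667) + (1)·(2.3333) + (3)·(-0.6667) + (-3)·(1.3333)) / 5 = -6/5 = -1.2
  s[X_1,X_3] = ((-3)·(-0.5) + (2)·(-1.5) + (0)·(2.5) + (1)·(-0.5) + (3)·(0.5) + (-3)·(-0.5)) / 5 = 1/5 = 0.2
  s[X_2,X_2] = ((0.3333)·(0.3333) + (-0.6667)·(-0.6667) + (-2.6667)·(-2.6667) + (2.3333)·(2.3333) + (-0.6667)·(-0.6667) + (1.3333)·(1.3333)) / 5 = 15.3333/5 = 3.0667
  s[X_2,X_3] = ((0.3333)·(-0.5) + (-0.6667)·(-1.5) + (-2.6667)·(2.5) + (2.3333)·(-0.5) + (-0.6667)·(0.5) + (1.3333)·(-0.5)) / 5 = -8/5 = -1.6
  s[X_3,X_3] = ((-0.5)·(-0.5) + (-1.5)·(-1.5) + (2.5)·(2.5) + (-0.5)·(-0.5) + (0.5)·(0.5) + (-0.5)·(-0.5)) / 5 = 9.5/5 = 1.9
  Sample standard deviations s_i = √(s[i,i]):
  s(X_1) = √(6.4) = 2.5298
  s(X_2) = √(3.0667) = 1.7512
  s(X_3) = √(1.9) = 1.3784

Step 3 — r_{ij} = s_{ij} / (s_i · s_j):
  r[X_1,X_1] = 1 (diagonal).
  r[X_1,X_2] = -1.2 / (2.5298 · 1.7512) = -1.2 / 4.4302 = -0.2709
  r[X_1,X_3] = 0.2 / (2.5298 · 1.3784) = 0.2 / 3.4871 = 0.0574
  r[X_2,X_2] = 1 (diagonal).
  r[X_2,X_3] = -1.6 / (1.7512 · 1.3784) = -1.6 / 2.4138 = -0.6628
  r[X_3,X_3] = 1 (diagonal).

R is symmetric with unit diagonal. Assembling:

R = [[1, -0.2709, 0.0574],
 [-0.2709, 1, -0.6628],
 [0.0574, -0.6628, 1]]


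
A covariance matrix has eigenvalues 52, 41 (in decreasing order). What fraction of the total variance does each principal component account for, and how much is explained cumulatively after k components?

Step 1 — total variance = trace(Sigma) = Σ λ_i = 52 + 41 = 93.

Step 2 — fraction explained by component i = λ_i / Σ λ:
  PC1: 52/93 = 0.5591
  PC2: 41/93 = 0.4409

Step 3 — cumulative fraction after k components = (λ_1 + ... + λ_k) / Σ λ:
  k = 1: 52/93 = 0.5591
  k = 2: (52 + 41)/93 = 93/93 = 1

Summary (fraction, with percent):

explained: PC1 0.5591 (55.91%), PC2 0.4409 (44.09%);  cumulative: 0.5591, 1


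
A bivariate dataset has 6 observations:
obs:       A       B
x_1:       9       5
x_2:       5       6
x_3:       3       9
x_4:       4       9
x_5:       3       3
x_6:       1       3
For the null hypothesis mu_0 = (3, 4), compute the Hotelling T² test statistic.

Step 1 — sample mean vector:
  mean(A) = (9 + 5 + 3 + 4 + 3 + 1) / 6 = 25/6 = 4.1667
  mean(B) = (5 + 6 + 9 + 9 + 3 + 3) / 6 = 35/6 = 5.8333
  x̄ = (4.1667, 5.8333),  deviation x̄ - mu_0 = (4.1667, 5.8333) - (3, 4) = (1.1667, 1.8333).

Step 2 — sample covariance matrix, S[i,j] = (1/(n-1)) · Σ_k (x_{k,i} - mean_i) · (x_{k,j} - mean_j), divisor n-1 = 5:
  S[A,A] = ((4.8333)·(4.8333) + (0.8333)·(0.8333) + (-1.1667)·(-1.1667) + (-0.1667)·(-0.1667) + (-1.1667)·(-1.1667) + (-3.1667)·(-3.1667)) / 5 = 36.8333/5 = 7.3667
  S[A,B] = ((4.8333)·(-0.8333) + (0.8333)·(0.1667) + (-1.1667)·(3.1667) + (-0.1667)·(3.1667) + (-1.1667)·(-2.8333) + (-3.1667)·(-2.8333)) / 5 = 4.1667/5 = 0.8333
  S[B,B] = ((-0.8333)·(-0.8333) + (0.1667)·(0.1667) + (3.1667)·(3.1667) + (3.1667)·(3.1667) + (-2.8333)·(-2.8333) + (-2.8333)·(-2.8333)) / 5 = 36.8333/5 = 7.3667
  S = [[7.3667, 0.8333],
 [0.8333, 7.3667]].

Step 3 — invert S. det(S) = 7.3667·7.3667 - (0.8333)² = 53.5733.
  S^{-1} = (1/det) · [[d, -b], [-b, a]] = [[0.1375, -0.0156],
 [-0.0156, 0.1375]].

Step 4 — quadratic form (x̄ - mu_0)^T · S^{-1} · (x̄ - mu_0):
  S^{-1} · (x̄ - mu_0) = (0.1319, 0.2339),
  (x̄ - mu_0)^T · [...] = (1.1667)·(0.1319) + (1.8333)·(0.2339) = 0.5828.

Step 5 — scale by n: T² = 6 · 0.5828 = 3.4968.

T² ≈ 3.4968


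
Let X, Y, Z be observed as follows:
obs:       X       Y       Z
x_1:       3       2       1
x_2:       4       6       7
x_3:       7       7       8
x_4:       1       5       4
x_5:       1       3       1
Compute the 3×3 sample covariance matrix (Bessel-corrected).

Step 1 — column means:
  mean(X) = (3 + 4 + 7 + 1 + 1) / 5 = 16/5 = 3.2
  mean(Y) = (2 + 6 + 7 + 5 + 3) / 5 = 23/5 = 4.6
  mean(Z) = (1 + 7 + 8 + 4 + 1) / 5 = 21/5 = 4.2

Step 2 — sample covariance S[i,j] = (1/(n-1)) · Σ_k (x_{k,i} - mean_i) · (x_{k,j} - mean_j), with n-1 = 4.
  S[X,X] = ((-0.2)·(-0.2) + (0.8)·(0.8) + (3.8)·(3.8) + (-2.2)·(-2.2) + (-2.2)·(-2.2)) / 4 = 24.8/4 = 6.2
  S[X,Y] = ((-0.2)·(-2.6) + (0.8)·(1.4) + (3.8)·(2.4) + (-2.2)·(0.4) + (-2.2)·(-1.6)) / 4 = 13.4/4 = 3.35
  S[X,Z] = ((-0.2)·(-3.2) + (0.8)·(2.8) + (3.8)·(3.8) + (-2.2)·(-0.2) + (-2.2)·(-3.2)) / 4 = 24.8/4 = 6.2
  S[Y,Y] = ((-2.6)·(-2.6) + (1.4)·(1.4) + (2.4)·(2.4) + (0.4)·(0.4) + (-1.6)·(-1.6)) / 4 = 17.2/4 = 4.3
  S[Y,Z] = ((-2.6)·(-3.2) + (1.4)·(2.8) + (2.4)·(3.8) + (0.4)·(-0.2) + (-1.6)·(-3.2)) / 4 = 26.4/4 = 6.6
  S[Z,Z] = ((-3.2)·(-3.2) + (2.8)·(2.8) + (3.8)·(3.8) + (-0.2)·(-0.2) + (-3.2)·(-3.2)) / 4 = 42.8/4 = 10.7

S is symmetric (S[j,i] = S[i,j]). Assembling:

S = [[6.2, 3.35, 6.2],
 [3.35, 4.3, 6.6],
 [6.2, 6.6, 10.7]]


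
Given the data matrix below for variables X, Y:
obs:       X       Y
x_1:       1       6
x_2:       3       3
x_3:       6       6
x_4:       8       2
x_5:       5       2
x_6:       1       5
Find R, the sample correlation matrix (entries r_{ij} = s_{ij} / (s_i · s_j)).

Step 1 — column means:
  mean(X) = (1 + 3 + 6 + 8 + 5 + 1) / 6 = 24/6 = 4
  mean(Y) = (6 + 3 + 6 + 2 + 2 + 5) / 6 = 24/6 = 4

Step 2 — sample variances and covariances s[i,j] = (1/(n-1)) · Σ_k (x_{k,i} - mean_i) · (x_{k,j} - mean_j), with n-1 = 5:
  s[X,X] = ((-3)·(-3) + (-1)·(-1) + (2)·(2) + (4)·(4) + (1)·(1) + (-3)·(-3)) / 5 = 40/5 = 8
  s[X,Y] = ((-3)·(2) + (-1)·(-1) + (2)·(2) + (4)·(-2) + (1)·(-2) + (-3)·(1)) / 5 = -14/5 = -2.8
  s[Y,Y] = ((2)·(2) + (-1)·(-1) + (2)·(2) + (-2)·(-2) + (-2)·(-2) + (1)·(1)) / 5 = 18/5 = 3.6
  Sample standard deviations s_i = √(s[i,i]):
  s(X) = √(8) = 2.8284
  s(Y) = √(3.6) = 1.8974

Step 3 — r_{ij} = s_{ij} / (s_i · s_j):
  r[X,X] = 1 (diagonal).
  r[X,Y] = -2.8 / (2.8284 · 1.8974) = -2.8 / 5.3666 = -0.5217
  r[Y,Y] = 1 (diagonal).

R is symmetric with unit diagonal. Assembling:

R = [[1, -0.5217],
 [-0.5217, 1]]


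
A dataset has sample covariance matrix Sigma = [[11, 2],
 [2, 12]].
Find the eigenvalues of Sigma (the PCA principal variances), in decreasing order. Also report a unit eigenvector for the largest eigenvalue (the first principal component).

Step 1 — characteristic polynomial of 2×2 Sigma:
  det(Sigma - λI) = λ² - trace · λ + det = 0.
  trace = 11 + 12 = 23, det = 11·12 - (2)² = 128.
Step 2 — discriminant:
  Δ = trace² - 4·det = 529 - 512 = 17.
Step 3 — eigenvalues:
  λ = (trace ± √Δ)/2 = (23 ± 4.1231)/2,
  λ_1 = 13.5616,  λ_2 = 9.4384.

Step 4 — unit eigenvector for λ_1: solve (Sigma - λ_1 I)v = 0. First row:
  (11 - 13.5616)·v_x + (2)·v_y = 0, i.e. (-2.5616)·v_x + (2)·v_y = 0,
  so v ∝ (b, λ_1 - a) = (2, 2.5616) = u.
  ||u|| = √((2)² + (2.5616)²) = √(10.5616) ≈ 3.2499,
  v_1 = u/||u|| ≈ (0.6154, 0.7882) (||v_1|| = 1).

λ_1 = 13.5616,  λ_2 = 9.4384;  v_1 ≈ (0.6154, 0.7882)


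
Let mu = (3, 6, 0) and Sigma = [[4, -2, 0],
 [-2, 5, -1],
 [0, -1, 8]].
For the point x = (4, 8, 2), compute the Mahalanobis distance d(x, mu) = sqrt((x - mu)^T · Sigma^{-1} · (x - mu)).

Step 1 — centre the observation: (x - mu) = (1, 2, 2).

Step 2 — invert Sigma (cofactor / det for 3×3, or solve directly):
  Sigma^{-1} = [[0.3145, 0.129, 0.0161],
 [0.129, 0.2581, 0.0323],
 [0.0161, 0.0323, 0.129]].

Step 3 — form the quadratic (x - mu)^T · Sigma^{-1} · (x - mu):
  Sigma^{-1} · (x - mu) = (0.6048, 0.7097, 0.3387).
  (x - mu)^T · [Sigma^{-1} · (x - mu)] = (1)·(0.6048) + (2)·(0.7097) + (2)·(0.3387) = 2.7016.

Step 4 — take square root: d = √(2.7016) ≈ 1.6437.

d(x, mu) = √(2.7016) ≈ 1.6437


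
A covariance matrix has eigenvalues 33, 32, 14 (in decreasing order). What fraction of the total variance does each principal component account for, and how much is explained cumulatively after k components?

Step 1 — total variance = trace(Sigma) = Σ λ_i = 33 + 32 + 14 = 79.

Step 2 — fraction explained by component i = λ_i / Σ λ:
  PC1: 33/79 = 0.4177
  PC2: 32/79 = 0.4051
  PC3: 14/79 = 0.1772

Step 3 — cumulative fraction after k components = (λ_1 + ... + λ_k) / Σ λ:
  k = 1: 33/79 = 0.4177
  k = 2: (33 + 32)/79 = 65/79 = 0.8228
  k = 3: (33 + 32 + 14)/79 = 79/79 = 1

Summary (fraction, with percent):

explained: PC1 0.4177 (41.77%), PC2 0.4051 (40.51%), PC3 0.1772 (17.72%);  cumulative: 0.4177, 0.8228, 1


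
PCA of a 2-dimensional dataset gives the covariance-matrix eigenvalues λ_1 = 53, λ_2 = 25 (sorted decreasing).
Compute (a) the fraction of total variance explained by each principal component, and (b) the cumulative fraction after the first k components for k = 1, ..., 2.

Step 1 — total variance = trace(Sigma) = Σ λ_i = 53 + 25 = 78.

Step 2 — fraction explained by component i = λ_i / Σ λ:
  PC1: 53/78 = 0.6795
  PC2: 25/78 = 0.3205

Step 3 — cumulative fraction after k components = (λ_1 + ... + λ_k) / Σ λ:
  k = 1: 53/78 = 0.6795
  k = 2: (53 + 25)/78 = 78/78 = 1

Summary (fraction, with percent):

explained: PC1 0.6795 (67.95%), PC2 0.3205 (32.05%);  cumulative: 0.6795, 1


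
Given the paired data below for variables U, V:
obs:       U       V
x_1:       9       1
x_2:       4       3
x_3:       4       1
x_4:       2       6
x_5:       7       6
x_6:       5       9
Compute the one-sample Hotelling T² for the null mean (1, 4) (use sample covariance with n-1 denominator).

Step 1 — sample mean vector:
  mean(U) = (9 + 4 + 4 + 2 + 7 + 5) / 6 = 31/6 = 5.1667
  mean(V) = (1 + 3 + 1 + 6 + 6 + 9) / 6 = 26/6 = 4.3333
  x̄ = (5.1667, 4.3333),  deviation x̄ - mu_0 = (5.1667, 4.3333) - (1, 4) = (4.1667, 0.3333).

Step 2 — sample covariance matrix, S[i,j] = (1/(n-1)) · Σ_k (x_{k,i} - mean_i) · (x_{k,j} - mean_j), divisor n-1 = 5:
  S[U,U] = ((3.8333)·(3.8333) + (-1.1667)·(-1.1667) + (-1.1667)·(-1.1667) + (-3.1667)·(-3.1667) + (1.8333)·(1.8333) + (-0.1667)·(-0.1667)) / 5 = 30.8333/5 = 6.1667
  S[U,V] = ((3.8333)·(-3.3333) + (-1.1667)·(-1.3333) + (-1.1667)·(-3.3333) + (-3.1667)·(1.6667) + (1.8333)·(1.6667) + (-0.1667)·(4.6667)) / 5 = -10.3333/5 = -2.0667
  S[V,V] = ((-3.3333)·(-3.3333) + (-1.3333)·(-1.3333) + (-3.3333)·(-3.3333) + (1.6667)·(1.6667) + (1.6667)·(1.6667) + (4.6667)·(4.6667)) / 5 = 51.3333/5 = 10.2667
  S = [[6.1667, -2.0667],
 [-2.0667, 10.2667]].

Step 3 — invert S. det(S) = 6.1667·10.2667 - (-2.0667)² = 59.04.
  S^{-1} = (1/det) · [[d, -b], [-b, a]] = [[0.1739, 0.035],
 [0.035, 0.1044]].

Step 4 — quadratic form (x̄ - mu_0)^T · S^{-1} · (x̄ - mu_0):
  S^{-1} · (x̄ - mu_0) = (0.7362, 0.1807),
  (x̄ - mu_0)^T · [...] = (4.1667)·(0.7362) + (0.3333)·(0.1807) = 3.1278.

Step 5 — scale by n: T² = 6 · 3.1278 = 18.7669.

T² ≈ 18.7669


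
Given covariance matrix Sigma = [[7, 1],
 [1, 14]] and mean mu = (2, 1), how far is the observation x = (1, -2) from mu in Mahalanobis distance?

Step 1 — centre the observation: (x - mu) = (-1, -3).

Step 2 — invert Sigma. det(Sigma) = 7·14 - (1)² = 97.
  Sigma^{-1} = (1/det) · [[d, -b], [-b, a]] = [[0.1443, -0.0103],
 [-0.0103, 0.0722]].

Step 3 — form the quadratic (x - mu)^T · Sigma^{-1} · (x - mu):
  Sigma^{-1} · (x - mu) = (-0.1134, -0.2062).
  (x - mu)^T · [Sigma^{-1} · (x - mu)] = (-1)·(-0.1134) + (-3)·(-0.2062) = 0.732.

Step 4 — take square root: d = √(0.732) ≈ 0.8555.

d(x, mu) = √(0.732) ≈ 0.8555


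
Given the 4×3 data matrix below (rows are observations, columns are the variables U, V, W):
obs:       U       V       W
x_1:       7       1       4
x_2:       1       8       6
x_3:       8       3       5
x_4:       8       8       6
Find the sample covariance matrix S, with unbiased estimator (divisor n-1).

Step 1 — column means:
  mean(U) = (7 + 1 + 8 + 8) / 4 = 24/4 = 6
  mean(V) = (1 + 8 + 3 + 8) / 4 = 20/4 = 5
  mean(W) = (4 + 6 + 5 + 6) / 4 = 21/4 = 5.25

Step 2 — sample covariance S[i,j] = (1/(n-1)) · Σ_k (x_{k,i} - mean_i) · (x_{k,j} - mean_j), with n-1 = 3.
  S[U,U] = ((1)·(1) + (-5)·(-5) + (2)·(2) + (2)·(2)) / 3 = 34/3 = 11.3333
  S[U,V] = ((1)·(-4) + (-5)·(3) + (2)·(-2) + (2)·(3)) / 3 = -17/3 = -5.6667
  S[U,W] = ((1)·(-1.25) + (-5)·(0.75) + (2)·(-0.25) + (2)·(0.75)) / 3 = -4/3 = -1.3333
  S[V,V] = ((-4)·(-4) + (3)·(3) + (-2)·(-2) + (3)·(3)) / 3 = 38/3 = 12.6667
  S[V,W] = ((-4)·(-1.25) + (3)·(0.75) + (-2)·(-0.25) + (3)·(0.75)) / 3 = 10/3 = 3.3333
  S[W,W] = ((-1.25)·(-1.25) + (0.75)·(0.75) + (-0.25)·(-0.25) + (0.75)·(0.75)) / 3 = 2.75/3 = 0.9167

S is symmetric (S[j,i] = S[i,j]). Assembling:

S = [[11.3333, -5.6667, -1.3333],
 [-5.6667, 12.6667, 3.3333],
 [-1.3333, 3.3333, 0.9167]]


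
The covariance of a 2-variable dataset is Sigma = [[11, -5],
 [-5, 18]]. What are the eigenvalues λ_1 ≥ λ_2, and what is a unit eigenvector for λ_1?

Step 1 — characteristic polynomial of 2×2 Sigma:
  det(Sigma - λI) = λ² - trace · λ + det = 0.
  trace = 11 + 18 = 29, det = 11·18 - (-5)² = 173.
Step 2 — discriminant:
  Δ = trace² - 4·det = 841 - 692 = 149.
Step 3 — eigenvalues:
  λ = (trace ± √Δ)/2 = (29 ± 12.2066)/2,
  λ_1 = 20.6033,  λ_2 = 8.3967.

Step 4 — unit eigenvector for λ_1: solve (Sigma - λ_1 I)v = 0. First row:
  (11 - 20.6033)·v_x + (-5)·v_y = 0, i.e. (-9.6033)·v_x + (-5)·v_y = 0,
  so v ∝ (b, λ_1 - a) = (-5, 9.6033); multiply by -1 so the first entry is positive: u = (5, -9.6033).
  ||u|| = √((5)² + (-9.6033)²) = √(117.2229) ≈ 10.827,
  v_1 = u/||u|| ≈ (0.4618, -0.887) (||v_1|| = 1).

λ_1 = 20.6033,  λ_2 = 8.3967;  v_1 ≈ (0.4618, -0.887)


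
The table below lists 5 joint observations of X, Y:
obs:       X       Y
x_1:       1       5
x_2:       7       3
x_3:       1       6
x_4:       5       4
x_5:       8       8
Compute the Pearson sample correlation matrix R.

Step 1 — column means:
  mean(X) = (1 + 7 + 1 + 5 + 8) / 5 = 22/5 = 4.4
  mean(Y) = (5 + 3 + 6 + 4 + 8) / 5 = 26/5 = 5.2

Step 2 — sample variances and covariances s[i,j] = (1/(n-1)) · Σ_k (x_{k,i} - mean_i) · (x_{k,j} - mean_j), with n-1 = 4:
  s[X,X] = ((-3.4)·(-3.4) + (2.6)·(2.6) + (-3.4)·(-3.4) + (0.6)·(0.6) + (3.6)·(3.6)) / 4 = 43.2/4 = 10.8
  s[X,Y] = ((-3.4)·(-0.2) + (2.6)·(-2.2) + (-3.4)·(0.8) + (0.6)·(-1.2) + (3.6)·(2.8)) / 4 = 1.6/4 = 0.4
  s[Y,Y] = ((-0.2)·(-0.2) + (-2.2)·(-2.2) + (0.8)·(0.8) + (-1.2)·(-1.2) + (2.8)·(2.8)) / 4 = 14.8/4 = 3.7
  Sample standard deviations s_i = √(s[i,i]):
  s(X) = √(10.8) = 3.2863
  s(Y) = √(3.7) = 1.9235

Step 3 — r_{ij} = s_{ij} / (s_i · s_j):
  r[X,X] = 1 (diagonal).
  r[X,Y] = 0.4 / (3.2863 · 1.9235) = 0.4 / 6.3214 = 0.0633
  r[Y,Y] = 1 (diagonal).

R is symmetric with unit diagonal. Assembling:

R = [[1, 0.0633],
 [0.0633, 1]]


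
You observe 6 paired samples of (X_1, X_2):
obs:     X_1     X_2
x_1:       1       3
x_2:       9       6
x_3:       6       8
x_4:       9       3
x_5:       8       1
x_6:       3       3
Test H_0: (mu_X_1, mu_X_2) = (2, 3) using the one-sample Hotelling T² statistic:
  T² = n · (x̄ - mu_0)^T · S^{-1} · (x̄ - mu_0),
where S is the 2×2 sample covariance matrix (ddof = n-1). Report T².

Step 1 — sample mean vector:
  mean(X_1) = (1 + 9 + 6 + 9 + 8 + 3) / 6 = 36/6 = 6
  mean(X_2) = (3 + 6 + 8 + 3 + 1 + 3) / 6 = 24/6 = 4
  x̄ = (6, 4),  deviation x̄ - mu_0 = (6, 4) - (2, 3) = (4, 1).

Step 2 — sample covariance matrix, S[i,j] = (1/(n-1)) · Σ_k (x_{k,i} - mean_i) · (x_{k,j} - mean_j), divisor n-1 = 5:
  S[X_1,X_1] = ((-5)·(-5) + (3)·(3) + (0)·(0) + (3)·(3) + (2)·(2) + (-3)·(-3)) / 5 = 56/5 = 11.2
  S[X_1,X_2] = ((-5)·(-1) + (3)·(2) + (0)·(4) + (3)·(-1) + (2)·(-3) + (-3)·(-1)) / 5 = 5/5 = 1
  S[X_2,X_2] = ((-1)·(-1) + (2)·(2) + (4)·(4) + (-1)·(-1) + (-3)·(-3) + (-1)·(-1)) / 5 = 32/5 = 6.4
  S = [[11.2, 1],
 [1, 6.4]].

Step 3 — invert S. det(S) = 11.2·6.4 - (1)² = 70.68.
  S^{-1} = (1/det) · [[d, -b], [-b, a]] = [[0.0905, -0.0141],
 [-0.0141, 0.1585]].

Step 4 — quadratic form (x̄ - mu_0)^T · S^{-1} · (x̄ - mu_0):
  S^{-1} · (x̄ - mu_0) = (0.348, 0.1019),
  (x̄ - mu_0)^T · [...] = (4)·(0.348) + (1)·(0.1019) = 1.4941.

Step 5 — scale by n: T² = 6 · 1.4941 = 8.9643.

T² ≈ 8.9643


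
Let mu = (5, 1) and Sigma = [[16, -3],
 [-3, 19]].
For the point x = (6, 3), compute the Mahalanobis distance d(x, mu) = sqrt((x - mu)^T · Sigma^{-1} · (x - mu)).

Step 1 — centre the observation: (x - mu) = (1, 2).

Step 2 — invert Sigma. det(Sigma) = 16·19 - (-3)² = 295.
  Sigma^{-1} = (1/det) · [[d, -b], [-b, a]] = [[0.0644, 0.0102],
 [0.0102, 0.0542]].

Step 3 — form the quadratic (x - mu)^T · Sigma^{-1} · (x - mu):
  Sigma^{-1} · (x - mu) = (0.0847, 0.1186).
  (x - mu)^T · [Sigma^{-1} · (x - mu)] = (1)·(0.0847) + (2)·(0.1186) = 0.322.

Step 4 — take square root: d = √(0.322) ≈ 0.5675.

d(x, mu) = √(0.322) ≈ 0.5675
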